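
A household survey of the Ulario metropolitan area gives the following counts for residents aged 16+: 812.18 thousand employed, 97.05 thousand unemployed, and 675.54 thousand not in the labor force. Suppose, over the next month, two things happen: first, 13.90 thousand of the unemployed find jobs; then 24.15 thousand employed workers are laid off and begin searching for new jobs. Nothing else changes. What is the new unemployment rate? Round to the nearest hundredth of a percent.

Initially, labor force = 812.18 + 97.05 = 909.23 thousand, so u = 97.05/909.23 = 10.67%.
After the first change, unemployed falls and employed rises by 13.90; labor force unchanged → E = 826.08, U = 83.15, labor force = 909.23 thousand.
After the second change, employed falls and unemployed rises by 24.15; labor force unchanged → E = 801.93, U = 107.30, labor force = 909.23 thousand.
New unemployment rate = 107.30 / 909.23 = 11.80%.

New unemployment rate ≈ 11.80%.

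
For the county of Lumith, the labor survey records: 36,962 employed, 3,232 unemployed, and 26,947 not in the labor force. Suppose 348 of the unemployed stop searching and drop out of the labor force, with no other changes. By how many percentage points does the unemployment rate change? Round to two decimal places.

Initially, labor force = 36,962 + 3,232 = 40,194, so u = 3,232/40,194 = 8.04%.
After the change, unemployed and labor force both fall by 348 → E = 36,962, U = 2,884, labor force = 39,846.
New unemployment rate = 2,884 / 39,846 = 7.24%.
Change = 7.24% − 8.04% = −0.80 percentage points.

The unemployment rate changes by −0.80 percentage points.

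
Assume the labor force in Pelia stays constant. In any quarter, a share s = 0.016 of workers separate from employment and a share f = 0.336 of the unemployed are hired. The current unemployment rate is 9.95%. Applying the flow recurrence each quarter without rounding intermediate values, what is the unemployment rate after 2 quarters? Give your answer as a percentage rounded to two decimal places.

With a fixed labor force, u_{t+1} = u_t + s·(1−u_t) − f·u_t = u_t·(1−s−f) + s.
Here 1−s−f = 0.648 and s = 0.016.
u_1 = 0.099500 × 0.648 + 0.016 = 0.080476.
u_2 = 0.080476 × 0.648 + 0.016 = 0.068148.

Unemployment rate after two quarters ≈ 6.81%.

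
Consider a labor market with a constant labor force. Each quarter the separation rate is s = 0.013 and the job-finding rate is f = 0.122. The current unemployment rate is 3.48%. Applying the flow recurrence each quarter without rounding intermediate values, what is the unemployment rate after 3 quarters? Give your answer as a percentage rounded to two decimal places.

With a fixed labor force, u_{t+1} = u_t + s·(1−u_t) − f·u_t = u_t·(1−s−f) + s.
Here 1−s−f = 0.865 and s = 0.013.
u_1 = 0.034800 × 0.865 + 0.013 = 0.043102.
u_2 = 0.043102 × 0.865 + 0.013 = 0.050283.
u_3 = 0.050283 × 0.865 + 0.013 = 0.056495.

Unemployment rate after three quarters ≈ 5.65%.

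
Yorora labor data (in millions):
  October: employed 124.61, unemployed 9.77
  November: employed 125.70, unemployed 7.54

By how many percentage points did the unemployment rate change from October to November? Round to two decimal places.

October: labor force = 124.61 + 9.77 = 134.38; u = 9.77/134.38 = 7.27%.
November: labor force = 125.70 + 7.54 = 133.24; u = 7.54/133.24 = 5.66%.
Change = 5.66% − 7.27% = −1.61 pp.

The unemployment rate changed by −1.61 percentage points.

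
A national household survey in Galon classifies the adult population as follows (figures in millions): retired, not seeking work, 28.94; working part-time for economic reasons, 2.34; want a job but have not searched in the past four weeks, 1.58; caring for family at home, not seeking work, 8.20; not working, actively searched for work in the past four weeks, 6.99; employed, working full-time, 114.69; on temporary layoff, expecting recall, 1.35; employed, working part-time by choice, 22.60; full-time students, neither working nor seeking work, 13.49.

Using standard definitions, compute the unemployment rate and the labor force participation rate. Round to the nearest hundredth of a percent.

Employed = 2.34 + 114.69 + 22.60 = 139.63 million (anyone who worked, including part-time for economic reasons, counts as employed).
Unemployed = 6.99 + 1.35 = 8.34 million (jobless and actively searching, or on temporary layoff).
Labor force = 139.63 + 8.34 = 147.97 million.
Not in labor force = 28.94 + 1.58 + 8.20 + 13.49 = 52.21 million (those not working and not actively searching are outside the labor force — including those who want a job but have given up searching).
Civilian working-age population = 147.97 + 52.21 = 200.18 million.
Unemployment rate = 8.34 / 147.97 = 5.64%.
Labor force participation rate = 147.97 / 200.18 = 73.92%.

Unemployment rate ≈ 5.64%; labor force participation rate ≈ 73.92%.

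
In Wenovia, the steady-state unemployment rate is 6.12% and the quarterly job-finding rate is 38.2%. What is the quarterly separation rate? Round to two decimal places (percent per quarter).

From u* = s/(s+f): s = u·f/(1−u).
s = 0.0612 × 38.2 / (1 − 0.0612) = 2.3378 / 0.9388 ≈ 2.49% per quarter.

Separation rate ≈ 2.49% per quarter.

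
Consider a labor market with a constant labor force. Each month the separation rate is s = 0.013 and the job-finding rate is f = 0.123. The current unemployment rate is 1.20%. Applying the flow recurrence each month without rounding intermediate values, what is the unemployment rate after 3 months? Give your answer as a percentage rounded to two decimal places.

Unemployment rate after three months ≈ 4.17%.

With a fixed labor force, u_{t+1} = u_t + s·(1−u_t) − f·u_t = u_t·(1−s−f) + s.
Here 1−s−f = 0.864 and s = 0.013.
u_1 = 0.012000 × 0.864 + 0.013 = 0.023368.
u_2 = 0.023368 × 0.864 + 0.013 = 0.033190.
u_3 = 0.033190 × 0.864 + 0.013 = 0.041676.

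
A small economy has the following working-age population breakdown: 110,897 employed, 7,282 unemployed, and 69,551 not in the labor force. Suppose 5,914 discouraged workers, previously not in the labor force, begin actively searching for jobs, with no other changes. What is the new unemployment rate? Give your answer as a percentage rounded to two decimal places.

New unemployment rate ≈ 10.63%.

Initially, labor force = 110,897 + 7,282 = 118,179, so u = 7,282/118,179 = 6.16%.
After the change, unemployed and labor force both rise by 5,914 → E = 110,897, U = 13,196, labor force = 124,093.
New unemployment rate = 13,196 / 124,093 = 10.63%.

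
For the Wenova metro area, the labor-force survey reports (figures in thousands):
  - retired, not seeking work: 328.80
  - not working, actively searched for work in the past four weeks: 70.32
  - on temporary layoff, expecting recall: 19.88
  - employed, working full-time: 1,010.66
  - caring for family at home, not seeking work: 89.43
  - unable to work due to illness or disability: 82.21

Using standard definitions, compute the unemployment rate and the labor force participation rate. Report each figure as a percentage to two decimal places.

Unemployment rate ≈ 8.19%; labor force participation rate ≈ 68.75%.

Employed = 1,010.66 thousand.
Unemployed = 70.32 + 19.88 = 90.20 thousand (jobless and actively searching, or on temporary layoff).
Labor force = 1,010.66 + 90.20 = 1,100.86 thousand.
Not in labor force = 328.80 + 89.43 + 82.21 = 500.44 thousand (those not working and not actively searching are outside the labor force).
Civilian working-age population = 1,100.86 + 500.44 = 1,601.30 thousand.
Unemployment rate = 90.20 / 1,100.86 = 8.19%.
Labor force participation rate = 1,100.86 / 1,601.30 = 68.75%.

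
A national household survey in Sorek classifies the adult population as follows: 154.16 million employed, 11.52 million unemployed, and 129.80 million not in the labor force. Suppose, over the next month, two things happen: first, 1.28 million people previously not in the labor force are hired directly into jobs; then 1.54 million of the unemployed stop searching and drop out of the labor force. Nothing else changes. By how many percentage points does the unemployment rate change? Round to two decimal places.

The unemployment rate changes by −0.92 percentage points.

Initially, labor force = 154.16 + 11.52 = 165.68 million, so u = 11.52/165.68 = 6.95%.
After the first change, employed and labor force both rise by 1.28; unemployed unchanged → E = 155.44, U = 11.52, labor force = 166.96 million.
After the second change, unemployed and labor force both fall by 1.54 → E = 155.44, U = 9.98, labor force = 165.42 million.
New unemployment rate = 9.98 / 165.42 = 6.03%.
Change = 6.03% − 6.95% = −0.92 percentage points.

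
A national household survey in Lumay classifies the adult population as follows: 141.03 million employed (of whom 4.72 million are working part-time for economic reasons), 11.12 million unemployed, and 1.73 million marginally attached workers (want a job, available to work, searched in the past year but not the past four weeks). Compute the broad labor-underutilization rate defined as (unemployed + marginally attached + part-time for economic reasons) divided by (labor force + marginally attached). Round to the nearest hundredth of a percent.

Broad underutilization rate ≈ 11.42%.

Labor force = 141.03 + 11.12 = 152.15 million.
Numerator = 11.12 + 1.73 + 4.72 = 17.57 million.
Denominator = 152.15 + 1.73 = 153.88 million.
Broad rate = 17.57 / 153.88 = 11.42%.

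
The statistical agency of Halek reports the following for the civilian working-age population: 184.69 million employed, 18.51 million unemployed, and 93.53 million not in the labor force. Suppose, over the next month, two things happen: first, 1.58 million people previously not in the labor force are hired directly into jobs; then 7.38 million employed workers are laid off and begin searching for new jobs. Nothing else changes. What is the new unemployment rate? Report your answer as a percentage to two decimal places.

New unemployment rate ≈ 12.64%.

Initially, labor force = 184.69 + 18.51 = 203.20 million, so u = 18.51/203.20 = 9.11%.
After the first change, employed and labor force both rise by 1.58; unemployed unchanged → E = 186.27, U = 18.51, labor force = 204.78 million.
After the second change, employed falls and unemployed rises by 7.38; labor force unchanged → E = 178.89, U = 25.89, labor force = 204.78 million.
New unemployment rate = 25.89 / 204.78 = 12.64%.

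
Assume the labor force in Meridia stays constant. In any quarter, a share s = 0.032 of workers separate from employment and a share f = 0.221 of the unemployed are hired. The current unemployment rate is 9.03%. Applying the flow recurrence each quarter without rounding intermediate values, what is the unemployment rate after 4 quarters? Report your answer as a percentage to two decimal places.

Unemployment rate after four quarters ≈ 11.52%.

With a fixed labor force, u_{t+1} = u_t + s·(1−u_t) − f·u_t = u_t·(1−s−f) + s.
Here 1−s−f = 0.747 and s = 0.032.
u_1 = 0.090300 × 0.747 + 0.032 = 0.099454.
u_2 = 0.099454 × 0.747 + 0.032 = 0.106292.
u_3 = 0.106292 × 0.747 + 0.032 = 0.111400.
u_4 = 0.111400 × 0.747 + 0.032 = 0.115216.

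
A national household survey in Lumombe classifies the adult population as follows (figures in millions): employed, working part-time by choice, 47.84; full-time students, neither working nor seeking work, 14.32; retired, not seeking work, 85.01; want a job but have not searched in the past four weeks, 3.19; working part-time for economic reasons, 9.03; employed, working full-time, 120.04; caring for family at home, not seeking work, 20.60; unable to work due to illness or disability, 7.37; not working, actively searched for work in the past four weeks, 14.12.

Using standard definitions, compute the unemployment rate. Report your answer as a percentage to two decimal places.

Employed = 47.84 + 9.03 + 120.04 = 176.91 million (anyone who worked, including part-time for economic reasons, counts as employed).
Unemployed = 14.12 million.
Labor force = 176.91 + 14.12 = 191.03 million.
Unemployment rate = 14.12 / 191.03 = 7.39%.

Unemployment rate ≈ 7.39%.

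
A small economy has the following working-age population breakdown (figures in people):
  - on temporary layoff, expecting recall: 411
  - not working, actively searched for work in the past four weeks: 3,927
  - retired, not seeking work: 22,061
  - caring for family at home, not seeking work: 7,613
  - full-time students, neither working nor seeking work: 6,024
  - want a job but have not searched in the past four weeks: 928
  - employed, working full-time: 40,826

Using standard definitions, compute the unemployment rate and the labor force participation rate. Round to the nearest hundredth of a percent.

Employed = 40,826.
Unemployed = 411 + 3,927 = 4,338 (jobless and actively searching, or on temporary layoff).
Labor force = 40,826 + 4,338 = 45,164.
Not in labor force = 22,061 + 7,613 + 6,024 + 928 = 36,626 (those not working and not actively searching are outside the labor force — including those who want a job but have given up searching).
Civilian working-age population = 45,164 + 36,626 = 81,790.
Unemployment rate = 4,338 / 45,164 = 9.60%.
Labor force participation rate = 45,164 / 81,790 = 55.22%.

Unemployment rate ≈ 9.60%; labor force participation rate ≈ 55.22%.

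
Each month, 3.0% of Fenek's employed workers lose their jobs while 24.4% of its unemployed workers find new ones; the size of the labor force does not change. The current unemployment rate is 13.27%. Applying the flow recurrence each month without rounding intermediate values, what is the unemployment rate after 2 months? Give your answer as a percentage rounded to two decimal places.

Unemployment rate after two months ≈ 12.17%.

With a fixed labor force, u_{t+1} = u_t + s·(1−u_t) − f·u_t = u_t·(1−s−f) + s.
Here 1−s−f = 0.726 and s = 0.030.
u_1 = 0.132700 × 0.726 + 0.030 = 0.126340.
u_2 = 0.126340 × 0.726 + 0.030 = 0.121723.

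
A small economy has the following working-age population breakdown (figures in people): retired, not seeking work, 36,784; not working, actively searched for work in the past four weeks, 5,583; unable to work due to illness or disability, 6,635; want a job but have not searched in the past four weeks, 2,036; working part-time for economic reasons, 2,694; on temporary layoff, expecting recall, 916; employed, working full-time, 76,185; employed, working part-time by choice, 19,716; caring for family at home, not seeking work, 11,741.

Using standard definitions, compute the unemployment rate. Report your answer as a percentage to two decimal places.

Unemployment rate ≈ 6.18%.

Employed = 2,694 + 76,185 + 19,716 = 98,595 (anyone who worked, including part-time for economic reasons, counts as employed).
Unemployed = 5,583 + 916 = 6,499 (jobless and actively searching, or on temporary layoff).
Labor force = 98,595 + 6,499 = 105,094.
Unemployment rate = 6,499 / 105,094 = 6.18%.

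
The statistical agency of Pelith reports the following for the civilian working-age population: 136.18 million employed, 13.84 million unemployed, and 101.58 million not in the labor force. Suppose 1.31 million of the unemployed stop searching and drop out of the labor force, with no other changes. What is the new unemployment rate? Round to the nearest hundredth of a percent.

Initially, labor force = 136.18 + 13.84 = 150.02 million, so u = 13.84/150.02 = 9.23%.
After the change, unemployed and labor force both fall by 1.31 → E = 136.18, U = 12.53, labor force = 148.71 million.
New unemployment rate = 12.53 / 148.71 = 8.43%.

New unemployment rate ≈ 8.43%.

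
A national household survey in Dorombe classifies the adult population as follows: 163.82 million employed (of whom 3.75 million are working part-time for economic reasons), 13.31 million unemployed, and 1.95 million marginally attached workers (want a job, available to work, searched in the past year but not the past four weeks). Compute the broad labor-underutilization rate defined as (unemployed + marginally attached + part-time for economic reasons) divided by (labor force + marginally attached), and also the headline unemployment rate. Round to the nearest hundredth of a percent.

Labor force = 163.82 + 13.31 = 177.13 million.
Numerator = 13.31 + 1.95 + 3.75 = 19.01 million.
Denominator = 177.13 + 1.95 = 179.08 million.
Broad rate = 19.01 / 179.08 = 10.62%.
Headline unemployment rate = 13.31 / 177.13 = 7.51%.

Broad underutilization rate ≈ 10.62%; headline unemployment rate ≈ 7.51%.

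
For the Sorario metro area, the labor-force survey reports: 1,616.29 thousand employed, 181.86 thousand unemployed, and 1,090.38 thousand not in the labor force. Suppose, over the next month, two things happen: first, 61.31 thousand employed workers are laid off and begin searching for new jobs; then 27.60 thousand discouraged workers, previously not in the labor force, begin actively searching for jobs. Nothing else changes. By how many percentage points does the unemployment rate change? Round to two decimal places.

The unemployment rate changes by +4.72 percentage points.

Initially, labor force = 1,616.29 + 181.86 = 1,798.15 thousand, so u = 181.86/1,798.15 = 10.11%.
After the first change, employed falls and unemployed rises by 61.31; labor force unchanged → E = 1,554.98, U = 243.17, labor force = 1,798.15 thousand.
After the second change, unemployed and labor force both rise by 27.60 → E = 1,554.98, U = 270.77, labor force = 1,825.75 thousand.
New unemployment rate = 270.77 / 1,825.75 = 14.83%.
Change = 14.83% − 10.11% = +4.72 percentage points.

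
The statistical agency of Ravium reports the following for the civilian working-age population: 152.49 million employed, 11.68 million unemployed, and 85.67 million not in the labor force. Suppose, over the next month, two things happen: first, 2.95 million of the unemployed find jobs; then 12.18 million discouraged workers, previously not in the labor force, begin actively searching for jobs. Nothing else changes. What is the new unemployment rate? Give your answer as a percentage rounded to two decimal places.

Initially, labor force = 152.49 + 11.68 = 164.17 million, so u = 11.68/164.17 = 7.11%.
After the first change, unemployed falls and employed rises by 2.95; labor force unchanged → E = 155.44, U = 8.73, labor force = 164.17 million.
After the second change, unemployed and labor force both rise by 12.18 → E = 155.44, U = 20.91, labor force = 176.35 million.
New unemployment rate = 20.91 / 176.35 = 11.86%.

New unemployment rate ≈ 11.86%.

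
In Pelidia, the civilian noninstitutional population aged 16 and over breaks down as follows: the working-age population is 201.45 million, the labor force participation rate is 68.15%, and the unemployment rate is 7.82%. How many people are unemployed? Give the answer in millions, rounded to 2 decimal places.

About 10.74 million are unemployed.

Labor force = 0.6815 × 201.45 = 137.29 million.
Unemployed = 0.0782 × 137.29 ≈ 10.74 million.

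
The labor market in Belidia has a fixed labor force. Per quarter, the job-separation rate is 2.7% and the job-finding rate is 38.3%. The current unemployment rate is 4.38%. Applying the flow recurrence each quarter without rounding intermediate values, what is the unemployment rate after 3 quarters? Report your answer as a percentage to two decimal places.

Unemployment rate after three quarters ≈ 6.13%.

With a fixed labor force, u_{t+1} = u_t + s·(1−u_t) − f·u_t = u_t·(1−s−f) + s.
Here 1−s−f = 0.590 and s = 0.027.
u_1 = 0.043800 × 0.590 + 0.027 = 0.052842.
u_2 = 0.052842 × 0.590 + 0.027 = 0.058177.
u_3 = 0.058177 × 0.590 + 0.027 = 0.061324.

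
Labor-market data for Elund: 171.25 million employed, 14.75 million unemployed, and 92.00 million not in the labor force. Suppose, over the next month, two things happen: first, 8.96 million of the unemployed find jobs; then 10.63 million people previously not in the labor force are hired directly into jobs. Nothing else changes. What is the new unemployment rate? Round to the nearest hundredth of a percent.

Initially, labor force = 171.25 + 14.75 = 186.00 million, so u = 14.75/186.00 = 7.93%.
After the first change, unemployed falls and employed rises by 8.96; labor force unchanged → E = 180.21, U = 5.79, labor force = 186.00 million.
After the second change, employed and labor force both rise by 10.63; unemployed unchanged → E = 190.84, U = 5.79, labor force = 196.63 million.
New unemployment rate = 5.79 / 196.63 = 2.94%.

New unemployment rate ≈ 2.94%.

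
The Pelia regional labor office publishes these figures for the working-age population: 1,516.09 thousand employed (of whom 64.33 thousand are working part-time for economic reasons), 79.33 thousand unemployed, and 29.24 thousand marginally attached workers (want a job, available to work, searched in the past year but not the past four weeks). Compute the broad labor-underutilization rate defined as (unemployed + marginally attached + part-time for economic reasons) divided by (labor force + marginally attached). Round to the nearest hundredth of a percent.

Labor force = 1,516.09 + 79.33 = 1,595.42 thousand.
Numerator = 79.33 + 29.24 + 64.33 = 172.90 thousand.
Denominator = 1,595.42 + 29.24 = 1,624.66 thousand.
Broad rate = 172.90 / 1,624.66 = 10.64%.

Broad underutilization rate ≈ 10.64%.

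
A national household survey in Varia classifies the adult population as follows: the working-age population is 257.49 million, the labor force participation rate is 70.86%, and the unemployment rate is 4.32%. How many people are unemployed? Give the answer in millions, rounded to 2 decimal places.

About 7.88 million are unemployed.

Labor force = 0.7086 × 257.49 = 182.46 million.
Unemployed = 0.0432 × 182.46 ≈ 7.88 million.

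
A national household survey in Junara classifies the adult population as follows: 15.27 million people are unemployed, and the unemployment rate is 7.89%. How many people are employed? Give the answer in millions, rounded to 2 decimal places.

About 178.27 million are employed.

Labor force = U / u = 15.27 / 0.0789 ≈ 193.54 million.
Employed = labor force − unemployed = 193.54 − 15.27 = 178.27 million.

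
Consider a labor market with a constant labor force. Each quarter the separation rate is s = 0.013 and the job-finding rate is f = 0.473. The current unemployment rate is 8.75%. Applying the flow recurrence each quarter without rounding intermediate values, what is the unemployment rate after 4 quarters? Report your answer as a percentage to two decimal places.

Unemployment rate after four quarters ≈ 3.10%.

With a fixed labor force, u_{t+1} = u_t + s·(1−u_t) − f·u_t = u_t·(1−s−f) + s.
Here 1−s−f = 0.514 and s = 0.013.
u_1 = 0.087500 × 0.514 + 0.013 = 0.057975.
u_2 = 0.057975 × 0.514 + 0.013 = 0.042799.
u_3 = 0.042799 × 0.514 + 0.013 = 0.034999.
u_4 = 0.034999 × 0.514 + 0.013 = 0.030989.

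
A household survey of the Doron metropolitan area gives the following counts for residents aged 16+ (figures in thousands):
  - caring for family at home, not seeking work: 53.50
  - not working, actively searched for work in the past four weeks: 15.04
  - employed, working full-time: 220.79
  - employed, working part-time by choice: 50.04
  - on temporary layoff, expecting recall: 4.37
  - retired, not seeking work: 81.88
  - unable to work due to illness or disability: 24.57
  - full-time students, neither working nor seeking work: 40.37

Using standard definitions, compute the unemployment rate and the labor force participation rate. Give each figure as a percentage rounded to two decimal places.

Employed = 220.79 + 50.04 = 270.83 thousand.
Unemployed = 15.04 + 4.37 = 19.41 thousand (jobless and actively searching, or on temporary layoff).
Labor force = 270.83 + 19.41 = 290.24 thousand.
Not in labor force = 53.50 + 81.88 + 24.57 + 40.37 = 200.32 thousand (those not working and not actively searching are outside the labor force).
Civilian working-age population = 290.24 + 200.32 = 490.56 thousand.
Unemployment rate = 19.41 / 290.24 = 6.69%.
Labor force participation rate = 290.24 / 490.56 = 59.17%.

Unemployment rate ≈ 6.69%; labor force participation rate ≈ 59.17%.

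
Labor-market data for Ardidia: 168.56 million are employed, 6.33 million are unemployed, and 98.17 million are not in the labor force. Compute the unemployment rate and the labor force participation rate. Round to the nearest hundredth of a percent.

Unemployment rate ≈ 3.62%; labor force participation rate ≈ 64.05%.

Labor force = employed + unemployed = 168.56 + 6.33 = 174.89 million.
Working-age population = 174.89 + 98.17 = 273.06 million.
Unemployment rate = 6.33 / 174.89 = 3.62%.
Labor force participation rate = 174.89 / 273.06 = 64.05%.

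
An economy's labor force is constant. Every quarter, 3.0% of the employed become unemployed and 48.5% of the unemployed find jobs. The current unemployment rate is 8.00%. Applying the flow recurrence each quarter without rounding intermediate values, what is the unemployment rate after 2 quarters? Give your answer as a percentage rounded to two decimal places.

Unemployment rate after two quarters ≈ 6.34%.

With a fixed labor force, u_{t+1} = u_t + s·(1−u_t) − f·u_t = u_t·(1−s−f) + s.
Here 1−s−f = 0.485 and s = 0.030.
u_1 = 0.080000 × 0.485 + 0.030 = 0.068800.
u_2 = 0.068800 × 0.485 + 0.030 = 0.063368.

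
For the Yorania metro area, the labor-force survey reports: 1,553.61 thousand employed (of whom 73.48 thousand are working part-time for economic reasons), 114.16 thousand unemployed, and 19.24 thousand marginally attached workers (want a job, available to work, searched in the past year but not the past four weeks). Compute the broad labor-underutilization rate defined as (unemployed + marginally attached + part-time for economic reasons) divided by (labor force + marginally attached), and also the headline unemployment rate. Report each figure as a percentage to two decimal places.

Labor force = 1,553.61 + 114.16 = 1,667.77 thousand.
Numerator = 114.16 + 19.24 + 73.48 = 206.88 thousand.
Denominator = 1,667.77 + 19.24 = 1,687.01 thousand.
Broad rate = 206.88 / 1,687.01 = 12.26%.
Headline unemployment rate = 114.16 / 1,667.77 = 6.85%.

Broad underutilization rate ≈ 12.26%; headline unemployment rate ≈ 6.85%.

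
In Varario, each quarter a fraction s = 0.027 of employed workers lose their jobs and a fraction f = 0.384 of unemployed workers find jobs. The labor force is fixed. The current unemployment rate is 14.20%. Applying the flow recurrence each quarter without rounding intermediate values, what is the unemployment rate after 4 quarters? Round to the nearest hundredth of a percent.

Unemployment rate after four quarters ≈ 7.49%.

With a fixed labor force, u_{t+1} = u_t + s·(1−u_t) − f·u_t = u_t·(1−s−f) + s.
Here 1−s−f = 0.589 and s = 0.027.
u_1 = 0.142000 × 0.589 + 0.027 = 0.110638.
u_2 = 0.110638 × 0.589 + 0.027 = 0.092166.
u_3 = 0.092166 × 0.589 + 0.027 = 0.081286.
u_4 = 0.081286 × 0.589 + 0.027 = 0.074877.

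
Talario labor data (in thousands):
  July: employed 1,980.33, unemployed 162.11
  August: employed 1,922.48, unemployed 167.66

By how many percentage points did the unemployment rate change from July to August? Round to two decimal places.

The unemployment rate changed by +0.45 percentage points.

July: labor force = 1,980.33 + 162.11 = 2,142.44; u = 162.11/2,142.44 = 7.57%.
August: labor force = 1,922.48 + 167.66 = 2,090.14; u = 167.66/2,090.14 = 8.02%.
Change = 8.02% − 7.57% = +0.45 pp.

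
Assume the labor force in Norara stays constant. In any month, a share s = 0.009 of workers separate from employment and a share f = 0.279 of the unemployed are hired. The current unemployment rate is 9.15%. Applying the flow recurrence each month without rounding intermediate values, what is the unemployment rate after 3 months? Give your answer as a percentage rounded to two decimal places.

Unemployment rate after three months ≈ 5.30%.

With a fixed labor force, u_{t+1} = u_t + s·(1−u_t) − f·u_t = u_t·(1−s−f) + s.
Here 1−s−f = 0.712 and s = 0.009.
u_1 = 0.091500 × 0.712 + 0.009 = 0.074148.
u_2 = 0.074148 × 0.712 + 0.009 = 0.061793.
u_3 = 0.061793 × 0.712 + 0.009 = 0.052997.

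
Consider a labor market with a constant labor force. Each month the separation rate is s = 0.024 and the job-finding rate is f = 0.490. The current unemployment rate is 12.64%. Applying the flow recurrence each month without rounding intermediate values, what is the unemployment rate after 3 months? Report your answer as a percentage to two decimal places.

With a fixed labor force, u_{t+1} = u_t + s·(1−u_t) − f·u_t = u_t·(1−s−f) + s.
Here 1−s−f = 0.486 and s = 0.024.
u_1 = 0.126400 × 0.486 + 0.024 = 0.085430.
u_2 = 0.085430 × 0.486 + 0.024 = 0.065519.
u_3 = 0.065519 × 0.486 + 0.024 = 0.055842.

Unemployment rate after three months ≈ 5.58%.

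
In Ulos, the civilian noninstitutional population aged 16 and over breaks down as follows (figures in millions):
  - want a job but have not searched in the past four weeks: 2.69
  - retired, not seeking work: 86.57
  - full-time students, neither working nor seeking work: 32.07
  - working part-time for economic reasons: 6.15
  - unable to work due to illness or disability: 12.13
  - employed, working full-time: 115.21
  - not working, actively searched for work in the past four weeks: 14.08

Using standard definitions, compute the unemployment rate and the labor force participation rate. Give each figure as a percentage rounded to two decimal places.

Unemployment rate ≈ 10.40%; labor force participation rate ≈ 50.37%.

Employed = 6.15 + 115.21 = 121.36 million (anyone who worked, including part-time for economic reasons, counts as employed).
Unemployed = 14.08 million.
Labor force = 121.36 + 14.08 = 135.44 million.
Not in labor force = 2.69 + 86.57 + 32.07 + 12.13 = 133.46 million (those not working and not actively searching are outside the labor force — including those who want a job but have given up searching).
Civilian working-age population = 135.44 + 133.46 = 268.90 million.
Unemployment rate = 14.08 / 135.44 = 10.40%.
Labor force participation rate = 135.44 / 268.90 = 50.37%.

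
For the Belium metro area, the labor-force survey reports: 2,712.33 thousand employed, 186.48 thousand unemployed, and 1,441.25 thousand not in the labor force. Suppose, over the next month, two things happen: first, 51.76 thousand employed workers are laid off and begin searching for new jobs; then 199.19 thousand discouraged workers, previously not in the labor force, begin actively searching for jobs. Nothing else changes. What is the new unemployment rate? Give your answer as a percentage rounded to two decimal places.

New unemployment rate ≈ 14.12%.

Initially, labor force = 2,712.33 + 186.48 = 2,898.81 thousand, so u = 186.48/2,898.81 = 6.43%.
After the first change, employed falls and unemployed rises by 51.76; labor force unchanged → E = 2,660.57, U = 238.24, labor force = 2,898.81 thousand.
After the second change, unemployed and labor force both rise by 199.19 → E = 2,660.57, U = 437.43, labor force = 3,098.00 thousand.
New unemployment rate = 437.43 / 3,098.00 = 14.12%.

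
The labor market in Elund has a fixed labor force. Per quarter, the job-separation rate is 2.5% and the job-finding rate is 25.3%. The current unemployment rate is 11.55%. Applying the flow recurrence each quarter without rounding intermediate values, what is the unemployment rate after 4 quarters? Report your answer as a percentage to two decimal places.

Unemployment rate after four quarters ≈ 9.69%.

With a fixed labor force, u_{t+1} = u_t + s·(1−u_t) − f·u_t = u_t·(1−s−f) + s.
Here 1−s−f = 0.722 and s = 0.025.
u_1 = 0.115500 × 0.722 + 0.025 = 0.108391.
u_2 = 0.108391 × 0.722 + 0.025 = 0.103258.
u_3 = 0.103258 × 0.722 + 0.025 = 0.099552.
u_4 = 0.099552 × 0.722 + 0.025 = 0.096877.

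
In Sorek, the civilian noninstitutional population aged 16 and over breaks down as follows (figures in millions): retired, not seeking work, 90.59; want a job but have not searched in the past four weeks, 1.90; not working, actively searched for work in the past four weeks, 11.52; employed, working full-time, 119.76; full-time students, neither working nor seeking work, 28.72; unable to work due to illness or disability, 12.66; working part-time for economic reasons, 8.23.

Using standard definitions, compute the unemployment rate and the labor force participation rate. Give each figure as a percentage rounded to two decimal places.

Employed = 119.76 + 8.23 = 127.99 million (anyone who worked, including part-time for economic reasons, counts as employed).
Unemployed = 11.52 million.
Labor force = 127.99 + 11.52 = 139.51 million.
Not in labor force = 90.59 + 1.90 + 28.72 + 12.66 = 133.87 million (those not working and not actively searching are outside the labor force — including those who want a job but have given up searching).
Civilian working-age population = 139.51 + 133.87 = 273.38 million.
Unemployment rate = 11.52 / 139.51 = 8.26%.
Labor force participation rate = 139.51 / 273.38 = 51.03%.

Unemployment rate ≈ 8.26%; labor force participation rate ≈ 51.03%.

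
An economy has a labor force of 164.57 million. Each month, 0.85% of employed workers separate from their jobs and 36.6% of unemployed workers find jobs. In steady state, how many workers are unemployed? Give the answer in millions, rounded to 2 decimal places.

About 3.74 million are unemployed in steady state.

Steady-state unemployment rate u* = s/(s+f) = 0.85/(0.85+36.6) = 0.022697.
Unemployed = u* × labor force = 0.022697 × 164.57 ≈ 3.74 million.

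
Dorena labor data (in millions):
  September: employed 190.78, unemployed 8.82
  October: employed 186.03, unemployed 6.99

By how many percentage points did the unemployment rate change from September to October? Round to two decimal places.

The unemployment rate changed by −0.80 percentage points.

September: labor force = 190.78 + 8.82 = 199.60; u = 8.82/199.60 = 4.42%.
October: labor force = 186.03 + 6.99 = 193.02; u = 6.99/193.02 = 3.62%.
Change = 3.62% − 4.42% = −0.80 pp.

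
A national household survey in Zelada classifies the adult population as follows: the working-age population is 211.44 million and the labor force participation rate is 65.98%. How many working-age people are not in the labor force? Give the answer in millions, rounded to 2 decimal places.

About 71.93 million are not in the labor force.

Share not in the labor force = 1 − 0.6598 = 0.3402.
Not in labor force = 0.3402 × 211.44 ≈ 71.93 million.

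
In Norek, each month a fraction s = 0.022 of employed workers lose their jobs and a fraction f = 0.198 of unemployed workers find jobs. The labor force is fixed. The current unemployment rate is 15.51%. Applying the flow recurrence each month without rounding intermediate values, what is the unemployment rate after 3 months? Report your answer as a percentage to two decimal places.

Unemployment rate after three months ≈ 12.61%.

With a fixed labor force, u_{t+1} = u_t + s·(1−u_t) − f·u_t = u_t·(1−s−f) + s.
Here 1−s−f = 0.780 and s = 0.022.
u_1 = 0.155100 × 0.780 + 0.022 = 0.142978.
u_2 = 0.142978 × 0.780 + 0.022 = 0.133523.
u_3 = 0.133523 × 0.780 + 0.022 = 0.126148.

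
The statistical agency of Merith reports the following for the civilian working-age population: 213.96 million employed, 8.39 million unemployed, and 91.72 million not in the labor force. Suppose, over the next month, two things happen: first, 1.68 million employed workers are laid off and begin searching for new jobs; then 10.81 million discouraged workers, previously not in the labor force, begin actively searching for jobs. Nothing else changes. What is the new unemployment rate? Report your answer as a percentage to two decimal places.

Initially, labor force = 213.96 + 8.39 = 222.35 million, so u = 8.39/222.35 = 3.77%.
After the first change, employed falls and unemployed rises by 1.68; labor force unchanged → E = 212.28, U = 10.07, labor force = 222.35 million.
After the second change, unemployed and labor force both rise by 10.81 → E = 212.28, U = 20.88, labor force = 233.16 million.
New unemployment rate = 20.88 / 233.16 = 8.96%.

New unemployment rate ≈ 8.96%.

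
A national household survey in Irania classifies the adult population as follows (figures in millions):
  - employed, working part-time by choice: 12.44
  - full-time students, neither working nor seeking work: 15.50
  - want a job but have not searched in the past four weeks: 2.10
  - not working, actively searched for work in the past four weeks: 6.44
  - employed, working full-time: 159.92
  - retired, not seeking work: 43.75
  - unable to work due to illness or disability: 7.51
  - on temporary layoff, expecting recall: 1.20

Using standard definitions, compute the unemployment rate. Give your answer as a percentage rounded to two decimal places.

Unemployment rate ≈ 4.24%.

Employed = 12.44 + 159.92 = 172.36 million.
Unemployed = 6.44 + 1.20 = 7.64 million (jobless and actively searching, or on temporary layoff).
Labor force = 172.36 + 7.64 = 180.00 million.
Unemployment rate = 7.64 / 180.00 = 4.24%.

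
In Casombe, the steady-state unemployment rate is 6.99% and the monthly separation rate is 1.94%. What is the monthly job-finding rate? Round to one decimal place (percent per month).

Job-finding rate ≈ 25.8% per month.

From u* = s/(s+f): f = s·(1−u)/u.
f = 1.94 × (1 − 0.0699) / 0.0699 = 1.8044 / 0.0699 ≈ 25.8% per month.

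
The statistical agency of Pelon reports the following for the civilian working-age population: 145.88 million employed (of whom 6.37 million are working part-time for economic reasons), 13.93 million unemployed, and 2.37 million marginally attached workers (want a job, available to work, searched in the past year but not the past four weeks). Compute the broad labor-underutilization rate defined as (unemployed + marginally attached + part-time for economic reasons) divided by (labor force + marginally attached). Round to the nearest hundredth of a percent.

Broad underutilization rate ≈ 13.98%.

Labor force = 145.88 + 13.93 = 159.81 million.
Numerator = 13.93 + 2.37 + 6.37 = 22.67 million.
Denominator = 159.81 + 2.37 = 162.18 million.
Broad rate = 22.67 / 162.18 = 13.98%.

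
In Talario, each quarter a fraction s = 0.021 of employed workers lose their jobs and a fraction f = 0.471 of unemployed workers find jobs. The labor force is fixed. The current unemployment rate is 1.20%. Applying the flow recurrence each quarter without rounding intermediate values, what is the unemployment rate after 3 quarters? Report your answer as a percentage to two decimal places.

Unemployment rate after three quarters ≈ 3.87%.

With a fixed labor force, u_{t+1} = u_t + s·(1−u_t) − f·u_t = u_t·(1−s−f) + s.
Here 1−s−f = 0.508 and s = 0.021.
u_1 = 0.012000 × 0.508 + 0.021 = 0.027096.
u_2 = 0.027096 × 0.508 + 0.021 = 0.034765.
u_3 = 0.034765 × 0.508 + 0.021 = 0.038661.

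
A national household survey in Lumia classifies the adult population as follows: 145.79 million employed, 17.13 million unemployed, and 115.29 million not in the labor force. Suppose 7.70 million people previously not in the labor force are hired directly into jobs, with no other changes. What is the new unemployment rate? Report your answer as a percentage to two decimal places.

Initially, labor force = 145.79 + 17.13 = 162.92 million, so u = 17.13/162.92 = 10.51%.
After the change, employed and labor force both rise by 7.70; unemployed unchanged → E = 153.49, U = 17.13, labor force = 170.62 million.
New unemployment rate = 17.13 / 170.62 = 10.04%.

New unemployment rate ≈ 10.04%.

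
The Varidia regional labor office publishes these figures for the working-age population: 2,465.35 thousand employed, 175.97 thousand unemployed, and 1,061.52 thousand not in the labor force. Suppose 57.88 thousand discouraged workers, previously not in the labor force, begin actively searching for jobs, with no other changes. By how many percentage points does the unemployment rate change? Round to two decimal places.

Initially, labor force = 2,465.35 + 175.97 = 2,641.32 thousand, so u = 175.97/2,641.32 = 6.66%.
After the change, unemployed and labor force both rise by 57.88 → E = 2,465.35, U = 233.85, labor force = 2,699.20 thousand.
New unemployment rate = 233.85 / 2,699.20 = 8.66%.
Change = 8.66% − 6.66% = +2.00 percentage points.

The unemployment rate changes by +2.00 percentage points.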